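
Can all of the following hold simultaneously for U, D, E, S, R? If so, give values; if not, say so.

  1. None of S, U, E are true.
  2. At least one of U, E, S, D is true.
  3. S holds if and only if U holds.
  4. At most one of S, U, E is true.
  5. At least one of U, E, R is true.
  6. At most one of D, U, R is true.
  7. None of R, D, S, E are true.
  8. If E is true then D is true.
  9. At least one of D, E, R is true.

Unsatisfiable

Case D = True:
  Constraint (7) is violated (D=T) — contradiction.
Case D = False:
  (1) forces S = False.
  (1) forces U = False.
  (1) forces E = False.
  Constraint (2) is violated (U=F, E=F, S=F, D=F) — contradiction.
Both cases fail — unsatisfiable.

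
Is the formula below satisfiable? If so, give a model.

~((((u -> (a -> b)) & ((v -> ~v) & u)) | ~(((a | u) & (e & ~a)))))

a=F; e=T; b=T; v=T; u=T

  ~((((u -> (a -> b)) & ((v -> ~v) & u)) | ~(((a | u) & (e & ~a))))) = True
    ((u -> (a -> b)) & ((v -> ~v) & u)) | ~(((a | u) & (e & ~a))) = False
      (u -> (a -> b)) & ((v -> ~v) & u) = False
        u -> (a -> b) = True
          a -> b = True
        (v -> ~v) & u = False
          v -> ~v = False
            ~v = False
      ~(((a | u) & (e & ~a))) = False
        (a | u) & (e & ~a) = True
          a | u = True
          e & ~a = True
            ~a = True
The formula evaluates to True.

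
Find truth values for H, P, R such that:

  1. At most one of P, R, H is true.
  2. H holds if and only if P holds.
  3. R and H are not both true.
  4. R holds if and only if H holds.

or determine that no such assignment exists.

H = False; P = False; R = False

  (1) {P, R, H}: 0 true — at most one ✓
  (2) H=F, P=F — same ✓
  (3) R=F, H=F — not both ✓
  (4) R=F, H=F — same ✓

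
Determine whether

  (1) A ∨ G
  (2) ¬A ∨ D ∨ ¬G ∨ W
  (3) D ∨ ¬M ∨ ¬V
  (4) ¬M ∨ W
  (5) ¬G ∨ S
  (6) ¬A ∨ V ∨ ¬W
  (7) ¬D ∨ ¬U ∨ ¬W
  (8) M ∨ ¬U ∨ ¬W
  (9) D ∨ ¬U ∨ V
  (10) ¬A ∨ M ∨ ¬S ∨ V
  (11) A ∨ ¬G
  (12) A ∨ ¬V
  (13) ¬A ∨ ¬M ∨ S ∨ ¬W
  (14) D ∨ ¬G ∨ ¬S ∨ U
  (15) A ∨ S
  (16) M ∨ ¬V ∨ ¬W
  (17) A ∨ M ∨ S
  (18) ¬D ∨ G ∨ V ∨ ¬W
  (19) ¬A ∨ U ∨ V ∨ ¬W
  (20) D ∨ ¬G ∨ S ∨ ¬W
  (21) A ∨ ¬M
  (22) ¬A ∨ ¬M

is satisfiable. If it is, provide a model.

M = False, G = False, A = True, D = True, S = False, U = True, W = False, V = False

Try M = True:
  (¬M ∨ W) forces W = True.
  (A ∨ ¬M) forces A = True.
  clause (¬A ∨ ¬M) is falsified — backtrack.
So M = False.
Set G = False.
  then (A ∨ G) forces A = True.
Set D = True.
Set S = False.
Set U = True.
  then (¬D ∨ ¬U ∨ ¬W) forces W = False.
Set V = False.
All clauses satisfied.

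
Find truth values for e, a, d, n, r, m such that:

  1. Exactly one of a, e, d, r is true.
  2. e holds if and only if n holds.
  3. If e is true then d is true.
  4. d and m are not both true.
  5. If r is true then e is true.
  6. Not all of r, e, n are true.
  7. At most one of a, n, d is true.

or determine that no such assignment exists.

e=F, a=F, d=T, n=F, r=F, m=F

  (1) {a, e, d, r}: 1 true — exactly one ✓
  (2) e=F, n=F — same ✓
  (3) e=F ⇒ d: vacuous ✓
  (4) d=T, m=F — not both ✓
  (5) r=F ⇒ e: vacuous ✓
  (6) {r, e, n}: 0/3 true — not all ✓
  (7) {a, n, d}: 1 true — at most one ✓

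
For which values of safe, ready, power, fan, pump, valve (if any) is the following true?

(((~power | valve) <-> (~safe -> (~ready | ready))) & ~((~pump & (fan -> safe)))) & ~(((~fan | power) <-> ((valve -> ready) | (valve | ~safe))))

safe = False; ready = False; power = False; fan = True; pump = True; valve = True

  ((~power | valve) <-> (~safe -> (~ready | ready))) & ~((~pump & (fan -> safe))) = True
    (~power | valve) <-> (~safe -> (~ready | ready)) = True
      ~power | valve = True
        ~power = True
      ~safe -> (~ready | ready) = True
        ~safe = True
        ~ready | ready = True
          ~ready = True
    ~((~pump & (fan -> safe))) = True
      ~pump & (fan -> safe) = False
        ~pump = False
        fan -> safe = False
  ~(((~fan | power) <-> ((valve -> ready) | (valve | ~safe)))) = True
    (~fan | power) <-> ((valve -> ready) | (valve | ~safe)) = False
      ~fan | power = False
        ~fan = False
      (valve -> ready) | (valve | ~safe) = True
        valve -> ready = False
        valve | ~safe = True
          ~safe = True
Both conjuncts True, so the formula holds.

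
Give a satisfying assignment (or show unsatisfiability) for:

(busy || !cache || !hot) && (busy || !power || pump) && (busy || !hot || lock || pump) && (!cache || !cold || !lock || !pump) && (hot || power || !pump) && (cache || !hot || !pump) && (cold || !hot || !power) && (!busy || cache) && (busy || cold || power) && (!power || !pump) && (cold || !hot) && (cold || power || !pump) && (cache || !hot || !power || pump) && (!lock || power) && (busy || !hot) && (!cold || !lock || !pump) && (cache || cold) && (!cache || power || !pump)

power = False, cold = False, hot = False, pump = False, busy = True, cache = True, lock = False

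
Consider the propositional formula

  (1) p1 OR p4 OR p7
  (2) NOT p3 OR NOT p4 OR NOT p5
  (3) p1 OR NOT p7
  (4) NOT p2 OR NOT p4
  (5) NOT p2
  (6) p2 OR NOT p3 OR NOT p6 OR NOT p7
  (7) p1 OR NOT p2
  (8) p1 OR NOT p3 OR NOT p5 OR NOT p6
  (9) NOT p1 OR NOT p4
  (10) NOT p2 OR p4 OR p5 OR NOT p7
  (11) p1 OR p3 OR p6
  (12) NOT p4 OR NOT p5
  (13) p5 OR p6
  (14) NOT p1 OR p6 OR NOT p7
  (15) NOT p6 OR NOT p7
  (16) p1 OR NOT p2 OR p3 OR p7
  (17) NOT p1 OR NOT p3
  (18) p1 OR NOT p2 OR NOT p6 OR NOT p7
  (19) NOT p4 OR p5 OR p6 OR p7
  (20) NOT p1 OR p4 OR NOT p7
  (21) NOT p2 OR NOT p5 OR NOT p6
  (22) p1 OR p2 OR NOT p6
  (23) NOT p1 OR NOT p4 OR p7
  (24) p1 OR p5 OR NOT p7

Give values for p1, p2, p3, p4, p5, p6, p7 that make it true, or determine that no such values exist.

Unit clause (NOT p2) forces p2 = False.
Try p1 = False:
  (p1 OR NOT p7) forces p7 = False.
  (p1 OR p4 OR p7) forces p4 = True.
  (NOT p4 OR NOT p5) forces p5 = False.
  (p5 OR p6) forces p6 = True.
  clause (p1 OR p2 OR NOT p6) is falsified — backtrack.
So p1 = True.
  then (NOT p1 OR NOT p4) forces p4 = False.
  then (NOT p1 OR NOT p3) forces p3 = False.
  then (NOT p1 OR p4 OR NOT p7) forces p7 = False.
Set p5 = True.
Set p6 = True.
All clauses satisfied.

p1 = True; p2 = False; p3 = False; p4 = False; p5 = True; p6 = True; p7 = False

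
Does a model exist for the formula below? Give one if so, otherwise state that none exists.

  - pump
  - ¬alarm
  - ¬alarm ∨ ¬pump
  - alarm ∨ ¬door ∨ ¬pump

alarm=F, pump=T, door=F

Unit clause (pump) forces pump = True.
Unit clause (¬alarm) forces alarm = False.
In (alarm ∨ ¬door ∨ ¬pump) only ¬door is left, so door = False.
Check each clause:
  (pump): pump holds.
  (¬alarm): ¬alarm holds.
  (¬alarm ∨ ¬pump): ¬alarm holds.
  (alarm ∨ ¬door ∨ ¬pump): ¬door holds.
All clauses satisfied.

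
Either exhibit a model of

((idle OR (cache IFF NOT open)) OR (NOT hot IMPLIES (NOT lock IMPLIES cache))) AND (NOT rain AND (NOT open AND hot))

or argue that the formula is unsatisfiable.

open: False, cache: True, rain: False, lock: False, hot: True, idle: False

  (idle OR (cache IFF NOT open)) OR (NOT hot IMPLIES (NOT lock IMPLIES cache)) = True
    idle OR (cache IFF NOT open) = True
      cache IFF NOT open = True
        NOT open = True
    NOT hot IMPLIES (NOT lock IMPLIES cache) = True
      NOT hot = False
      NOT lock IMPLIES cache = True
        NOT lock = True
  NOT rain AND (NOT open AND hot) = True
    NOT rain = True
    NOT open AND hot = True
      NOT open = True
Both conjuncts True, so the formula holds.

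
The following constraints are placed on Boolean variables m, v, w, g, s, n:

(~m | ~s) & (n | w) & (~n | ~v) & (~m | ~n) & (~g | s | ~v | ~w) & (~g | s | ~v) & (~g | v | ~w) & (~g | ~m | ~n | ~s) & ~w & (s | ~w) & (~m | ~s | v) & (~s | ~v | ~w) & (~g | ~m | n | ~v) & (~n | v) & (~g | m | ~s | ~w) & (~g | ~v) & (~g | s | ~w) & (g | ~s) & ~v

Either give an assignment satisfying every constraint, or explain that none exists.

No satisfying assignment exists.

Case v = True:
  Clause (~v) is falsified — contradiction.
Case v = False:
  (~w) forces w = False.
  (n | w) forces n = True.
  Clause (~n | v) is falsified — contradiction.
Both cases fail, so the formula is unsatisfiable.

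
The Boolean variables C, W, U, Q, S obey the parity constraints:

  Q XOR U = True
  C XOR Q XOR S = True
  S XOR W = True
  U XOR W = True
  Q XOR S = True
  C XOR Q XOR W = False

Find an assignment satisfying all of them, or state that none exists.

C = False, W = False, U = True, Q = False, S = True

Q XOR U = F XOR T = True ✓
C XOR Q XOR S = F XOR F XOR T = True ✓
S XOR W = T XOR F = True ✓
U XOR W = T XOR F = True ✓
Q XOR S = F XOR T = True ✓
C XOR Q XOR W = F XOR F XOR F = False ✓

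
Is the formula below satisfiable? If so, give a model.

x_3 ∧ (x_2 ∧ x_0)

x_0=T, x_2=T, x_3=T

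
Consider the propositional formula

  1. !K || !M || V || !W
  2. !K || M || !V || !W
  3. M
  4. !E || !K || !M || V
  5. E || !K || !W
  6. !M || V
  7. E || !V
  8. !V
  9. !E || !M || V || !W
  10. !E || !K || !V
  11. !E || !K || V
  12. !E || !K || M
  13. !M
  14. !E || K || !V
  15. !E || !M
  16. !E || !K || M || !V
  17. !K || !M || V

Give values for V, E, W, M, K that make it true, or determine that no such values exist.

No satisfying assignment exists.

Case M = True:
  Clause (!M) is falsified — contradiction.
Case M = False:
  Clause (M) is falsified — contradiction.
Both cases fail, so the formula is unsatisfiable.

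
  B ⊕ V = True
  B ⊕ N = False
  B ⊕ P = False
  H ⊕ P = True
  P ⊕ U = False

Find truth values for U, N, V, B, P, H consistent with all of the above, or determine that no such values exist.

U=F, N=F, V=T, B=F, P=F, H=T

B ⊕ V = F ⊕ T = True ✓
B ⊕ N = F ⊕ F = False ✓
B ⊕ P = F ⊕ F = False ✓
H ⊕ P = T ⊕ F = True ✓
P ⊕ U = F ⊕ F = False ✓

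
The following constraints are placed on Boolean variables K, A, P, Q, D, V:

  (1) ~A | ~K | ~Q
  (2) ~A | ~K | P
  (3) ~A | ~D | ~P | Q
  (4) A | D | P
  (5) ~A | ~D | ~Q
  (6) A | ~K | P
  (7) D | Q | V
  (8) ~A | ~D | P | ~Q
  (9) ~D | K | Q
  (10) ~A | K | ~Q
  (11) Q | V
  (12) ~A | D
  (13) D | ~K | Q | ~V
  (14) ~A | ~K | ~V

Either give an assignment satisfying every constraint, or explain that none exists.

K = True; A = False; P = True; Q = False; D = True; V = True

Set K = True.
Try A = True:
  (~A | ~K | ~Q) forces Q = False.
  (~A | ~K | P) forces P = True.
  (~A | ~D | ~P | Q) forces D = False.
  clause (~A | D) is falsified — backtrack.
So A = False.
  then (A | ~K | P) forces P = True.
Set Q = False.
  then (Q | V) forces V = True.
  then (D | ~K | Q | ~V) forces D = True.
All clauses satisfied.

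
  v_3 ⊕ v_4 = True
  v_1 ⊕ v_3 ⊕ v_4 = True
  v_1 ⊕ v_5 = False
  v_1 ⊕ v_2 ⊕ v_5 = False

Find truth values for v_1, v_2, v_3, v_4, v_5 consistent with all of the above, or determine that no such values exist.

v_1 = False; v_2 = False; v_3 = True; v_4 = False; v_5 = False

v_3 ⊕ v_4 = T ⊕ F = True ✓
v_1 ⊕ v_3 ⊕ v_4 = F ⊕ T ⊕ F = True ✓
v_1 ⊕ v_5 = F ⊕ F = False ✓
v_1 ⊕ v_2 ⊕ v_5 = F ⊕ F ⊕ F = False ✓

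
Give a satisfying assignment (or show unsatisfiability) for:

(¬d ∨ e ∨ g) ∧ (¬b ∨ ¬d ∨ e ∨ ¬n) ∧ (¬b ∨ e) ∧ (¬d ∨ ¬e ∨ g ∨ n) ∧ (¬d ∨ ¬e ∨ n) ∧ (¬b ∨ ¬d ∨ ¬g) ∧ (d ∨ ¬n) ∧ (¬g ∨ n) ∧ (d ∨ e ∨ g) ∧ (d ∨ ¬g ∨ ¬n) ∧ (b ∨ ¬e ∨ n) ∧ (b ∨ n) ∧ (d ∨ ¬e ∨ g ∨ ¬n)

n = True, g = False, e = True, d = True, b = True

Set n = True.
  then (d ∨ ¬n) forces d = True.
Set g = False.
  then (¬d ∨ e ∨ g) forces e = True.
Set b = True.
All clauses satisfied.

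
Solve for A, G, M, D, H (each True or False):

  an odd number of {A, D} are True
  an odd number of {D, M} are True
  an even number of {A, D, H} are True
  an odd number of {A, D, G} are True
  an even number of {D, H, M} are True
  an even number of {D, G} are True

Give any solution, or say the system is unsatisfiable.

A: True, G: False, M: True, D: False, H: True

{A, D}: 1 true → odd ✓
{D, M}: 1 true → odd ✓
{A, D, H}: 2 true → even ✓
{A, D, G}: 1 true → odd ✓
{D, H, M}: 2 true → even ✓
{D, G}: 0 true → even ✓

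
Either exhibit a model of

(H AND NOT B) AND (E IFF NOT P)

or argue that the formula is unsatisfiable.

P: True, B: False, E: False, H: True

  H AND NOT B = True
    NOT B = True
  E IFF NOT P = True
    NOT P = False
Both conjuncts True, so the formula holds.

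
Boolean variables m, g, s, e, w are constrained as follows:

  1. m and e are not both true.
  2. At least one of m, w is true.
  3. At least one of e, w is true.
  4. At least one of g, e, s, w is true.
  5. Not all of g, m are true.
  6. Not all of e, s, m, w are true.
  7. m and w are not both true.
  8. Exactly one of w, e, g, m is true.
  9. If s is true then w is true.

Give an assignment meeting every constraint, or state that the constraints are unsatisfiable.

m = False, g = False, s = False, e = False, w = True

  (1) m=F, e=F — not both ✓
  (2) {m, w}: 1 true — at least one ✓
  (3) {e, w}: 1 true — at least one ✓
  (4) {g, e, s, w}: 1 true — at least one ✓
  (5) {g, m}: 0/2 true — not all ✓
  (6) {e, s, m, w}: 1/4 true — not all ✓
  (7) m=F, w=T — not both ✓
  (8) {w, e, g, m}: 1 true — exactly one ✓
  (9) s=F ⇒ w: vacuous ✓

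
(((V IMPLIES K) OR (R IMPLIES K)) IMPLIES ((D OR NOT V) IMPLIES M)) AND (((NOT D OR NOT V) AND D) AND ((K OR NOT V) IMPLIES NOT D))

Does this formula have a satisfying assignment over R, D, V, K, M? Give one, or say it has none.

Case D = True: the formula simplifies to (((V IMPLIES K) OR (R IMPLIES K)) IMPLIES M) AND (NOT V AND NOT ((K OR NOT V))).
  V = True: the conjunct NOT V is False.
  V = False: the conjunct NOT ((K OR NOT V)) becomes NOT ((K OR True)) = False.
Case D = False: the conjunct D is False.
Both cases fail — unsatisfiable.

The formula is unsatisfiable.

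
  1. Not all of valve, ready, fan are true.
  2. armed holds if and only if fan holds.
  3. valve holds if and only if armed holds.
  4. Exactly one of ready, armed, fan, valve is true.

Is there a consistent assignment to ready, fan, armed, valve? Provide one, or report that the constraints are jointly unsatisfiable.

ready = True, fan = False, armed = False, valve = False

  (1) {valve, ready, fan}: 1/3 true — not all ✓
  (2) armed=F, fan=F — same ✓
  (3) valve=F, armed=F — same ✓
  (4) {ready, armed, fan, valve}: 1 true — exactly one ✓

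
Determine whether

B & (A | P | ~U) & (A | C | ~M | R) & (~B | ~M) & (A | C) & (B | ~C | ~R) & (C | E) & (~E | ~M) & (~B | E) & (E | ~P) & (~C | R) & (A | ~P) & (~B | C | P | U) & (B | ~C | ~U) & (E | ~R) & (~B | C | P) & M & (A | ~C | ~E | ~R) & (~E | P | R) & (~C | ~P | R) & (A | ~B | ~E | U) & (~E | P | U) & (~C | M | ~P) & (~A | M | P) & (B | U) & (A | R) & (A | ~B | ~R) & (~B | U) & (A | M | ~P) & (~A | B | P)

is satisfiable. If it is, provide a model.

Case M = True:
  (B) forces B = True.
  Clause (~B | ~M) is falsified — contradiction.
Case M = False:
  Clause (M) is falsified — contradiction.
Both cases fail, so the formula is unsatisfiable.

Unsatisfiable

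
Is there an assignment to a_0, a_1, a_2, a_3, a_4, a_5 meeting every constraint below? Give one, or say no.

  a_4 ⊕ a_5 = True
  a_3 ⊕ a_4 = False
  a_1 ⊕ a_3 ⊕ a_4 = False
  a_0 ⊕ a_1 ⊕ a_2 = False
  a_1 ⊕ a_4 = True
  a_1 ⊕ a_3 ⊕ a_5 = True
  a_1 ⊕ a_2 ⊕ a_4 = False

a_0 = True; a_1 = False; a_2 = True; a_3 = True; a_4 = True; a_5 = False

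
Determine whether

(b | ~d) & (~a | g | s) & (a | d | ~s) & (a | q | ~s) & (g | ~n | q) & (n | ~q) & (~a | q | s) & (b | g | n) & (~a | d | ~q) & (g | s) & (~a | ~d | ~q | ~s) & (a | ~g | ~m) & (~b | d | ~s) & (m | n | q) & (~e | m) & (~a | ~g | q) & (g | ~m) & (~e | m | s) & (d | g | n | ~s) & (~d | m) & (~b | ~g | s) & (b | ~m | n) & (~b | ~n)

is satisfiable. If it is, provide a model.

Set e = False.
Set b = False.
  then (b | ~d) forces d = False.
Try m = True:
  (g | ~m) forces g = True.
  (a | ~g | ~m) forces a = True.
  (~a | d | ~q) forces q = False.
  clause (~a | ~g | q) is falsified — backtrack.
So m = False.
Try a = True:
  (~a | d | ~q) forces q = False.
  (~a | q | s) forces s = True.
  (m | n | q) forces n = True.
  (g | ~n | q) forces g = True.
  clause (~a | ~g | q) is falsified — backtrack.
So a = False.
  then (a | d | ~s) forces s = False.
  then (g | s) forces g = True.
Set q = False.
  then (m | n | q) forces n = True.
All clauses satisfied.

e = False, b = False, m = False, a = False, q = False, g = True, s = False, n = True, d = False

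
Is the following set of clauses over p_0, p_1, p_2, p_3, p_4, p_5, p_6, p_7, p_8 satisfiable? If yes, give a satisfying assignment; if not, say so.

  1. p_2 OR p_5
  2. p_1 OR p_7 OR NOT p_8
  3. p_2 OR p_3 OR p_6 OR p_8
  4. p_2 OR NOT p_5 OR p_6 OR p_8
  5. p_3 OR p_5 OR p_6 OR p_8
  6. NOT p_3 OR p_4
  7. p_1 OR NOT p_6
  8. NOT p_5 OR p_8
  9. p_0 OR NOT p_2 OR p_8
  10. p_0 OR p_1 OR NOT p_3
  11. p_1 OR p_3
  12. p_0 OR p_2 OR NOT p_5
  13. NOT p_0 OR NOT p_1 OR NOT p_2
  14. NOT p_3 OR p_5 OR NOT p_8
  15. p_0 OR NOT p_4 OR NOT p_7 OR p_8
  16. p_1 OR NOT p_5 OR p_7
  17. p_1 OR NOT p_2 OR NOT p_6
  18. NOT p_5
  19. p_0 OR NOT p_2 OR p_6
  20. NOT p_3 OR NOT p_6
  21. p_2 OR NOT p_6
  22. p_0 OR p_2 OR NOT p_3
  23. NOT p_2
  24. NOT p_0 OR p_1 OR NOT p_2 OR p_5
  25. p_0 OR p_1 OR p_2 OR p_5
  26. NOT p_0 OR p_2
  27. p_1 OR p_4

Case p_2 = True:
  Clause (NOT p_2) is falsified — contradiction.
Case p_2 = False:
  (p_2 OR p_5) forces p_5 = True.
  Clause (NOT p_5) is falsified — contradiction.
Both cases fail, so the formula is unsatisfiable.

UNSATISFIABLE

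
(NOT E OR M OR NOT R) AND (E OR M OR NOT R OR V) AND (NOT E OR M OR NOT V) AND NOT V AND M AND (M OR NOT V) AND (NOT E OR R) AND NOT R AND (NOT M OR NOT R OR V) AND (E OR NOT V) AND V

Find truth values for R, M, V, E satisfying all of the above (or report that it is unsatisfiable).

Case V = True:
  Clause (NOT V) is falsified — contradiction.
Case V = False:
  Clause (V) is falsified — contradiction.
Both cases fail, so the formula is unsatisfiable.

The formula is unsatisfiable.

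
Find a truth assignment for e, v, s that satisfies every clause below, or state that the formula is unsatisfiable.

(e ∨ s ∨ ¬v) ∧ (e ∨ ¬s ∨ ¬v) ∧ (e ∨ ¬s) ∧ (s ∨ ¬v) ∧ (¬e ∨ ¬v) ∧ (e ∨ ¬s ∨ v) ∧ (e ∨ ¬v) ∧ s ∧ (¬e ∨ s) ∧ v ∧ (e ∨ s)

UNSATISFIABLE

Case e = True:
  (¬e ∨ ¬v) forces v = False.
  Clause (v) is falsified — contradiction.
Case e = False:
  (e ∨ ¬s) forces s = False.
  Clause (s) is falsified — contradiction.
Both cases fail, so the formula is unsatisfiable.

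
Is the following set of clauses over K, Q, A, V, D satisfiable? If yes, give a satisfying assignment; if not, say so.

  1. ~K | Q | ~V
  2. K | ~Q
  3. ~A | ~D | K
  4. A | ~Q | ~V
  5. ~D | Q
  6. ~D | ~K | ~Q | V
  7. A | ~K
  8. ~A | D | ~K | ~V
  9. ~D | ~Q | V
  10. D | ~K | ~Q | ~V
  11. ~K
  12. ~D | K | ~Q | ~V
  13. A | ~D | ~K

K=F; Q=F; A=T; V=F; D=F

Unit clause (~K) forces K = False.
In (K | ~Q) only ~Q is left, so Q = False.
In (~D | Q) only ~D is left, so D = False.
Set A = True.
Set V = False.
All clauses satisfied.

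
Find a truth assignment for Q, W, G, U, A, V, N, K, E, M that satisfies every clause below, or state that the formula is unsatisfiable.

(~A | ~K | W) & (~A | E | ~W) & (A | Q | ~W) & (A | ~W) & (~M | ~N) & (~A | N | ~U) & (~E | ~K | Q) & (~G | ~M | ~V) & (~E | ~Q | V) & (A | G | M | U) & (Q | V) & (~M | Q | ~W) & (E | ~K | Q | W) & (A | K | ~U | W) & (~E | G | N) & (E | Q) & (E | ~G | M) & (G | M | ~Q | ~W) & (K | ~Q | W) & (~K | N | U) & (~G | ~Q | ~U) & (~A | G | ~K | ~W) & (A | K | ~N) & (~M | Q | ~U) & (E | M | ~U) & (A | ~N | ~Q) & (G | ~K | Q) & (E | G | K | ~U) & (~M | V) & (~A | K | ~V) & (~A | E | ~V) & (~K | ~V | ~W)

Set Q = False.
  then (Q | V) forces V = True.
  then (E | Q) forces E = True.
  then (~E | ~K | Q) forces K = False.
  then (~A | K | ~V) forces A = False.
  then (A | Q | ~W) forces W = False.
  then (A | K | ~U | W) forces U = False.
  then (A | K | ~N) forces N = False.
  then (~E | G | N) forces G = True.
  then (~G | ~M | ~V) forces M = False.
All clauses satisfied.

Q=F, W=F, G=T, U=F, A=F, V=T, N=F, K=F, E=T, M=F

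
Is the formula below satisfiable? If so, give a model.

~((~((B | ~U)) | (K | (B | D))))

D=F; B=F; K=F; U=F

  ~((~((B | ~U)) | (K | (B | D)))) = True
    ~((B | ~U)) | (K | (B | D)) = False
      ~((B | ~U)) = False
        B | ~U = True
          ~U = True
      K | (B | D) = False
        B | D = False
The formula evaluates to True.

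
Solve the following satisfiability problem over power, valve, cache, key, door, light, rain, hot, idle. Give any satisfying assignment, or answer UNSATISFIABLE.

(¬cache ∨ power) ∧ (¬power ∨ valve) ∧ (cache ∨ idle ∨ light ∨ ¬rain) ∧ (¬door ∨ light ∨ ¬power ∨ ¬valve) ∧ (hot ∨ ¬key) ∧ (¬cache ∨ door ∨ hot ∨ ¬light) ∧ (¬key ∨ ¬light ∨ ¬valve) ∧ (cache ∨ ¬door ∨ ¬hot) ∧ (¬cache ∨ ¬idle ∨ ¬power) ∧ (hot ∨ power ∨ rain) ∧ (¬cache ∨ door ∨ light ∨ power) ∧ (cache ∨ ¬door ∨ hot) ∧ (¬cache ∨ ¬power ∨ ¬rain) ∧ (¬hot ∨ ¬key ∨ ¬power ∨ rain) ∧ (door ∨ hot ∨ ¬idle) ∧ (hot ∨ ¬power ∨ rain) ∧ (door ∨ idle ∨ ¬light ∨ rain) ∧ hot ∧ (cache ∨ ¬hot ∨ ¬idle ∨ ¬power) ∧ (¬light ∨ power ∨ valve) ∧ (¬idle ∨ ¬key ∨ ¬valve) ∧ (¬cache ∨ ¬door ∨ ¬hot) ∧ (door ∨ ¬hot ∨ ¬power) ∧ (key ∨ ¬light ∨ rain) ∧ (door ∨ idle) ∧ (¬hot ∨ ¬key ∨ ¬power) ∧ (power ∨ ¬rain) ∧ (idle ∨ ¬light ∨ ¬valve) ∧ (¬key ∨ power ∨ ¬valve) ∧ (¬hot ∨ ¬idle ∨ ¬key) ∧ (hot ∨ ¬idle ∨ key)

Unit clause (hot) forces hot = True.
Set power = False.
  then (¬cache ∨ power) forces cache = False.
  then (cache ∨ ¬door ∨ ¬hot) forces door = False.
  then (door ∨ idle) forces idle = True.
  then (power ∨ ¬rain) forces rain = False.
  then (¬hot ∨ ¬idle ∨ ¬key) forces key = False.
  then (key ∨ ¬light ∨ rain) forces light = False.
Set valve = False.
All clauses satisfied.

power=F; valve=F; cache=F; key=F; door=F; light=F; rain=F; hot=T; idle=T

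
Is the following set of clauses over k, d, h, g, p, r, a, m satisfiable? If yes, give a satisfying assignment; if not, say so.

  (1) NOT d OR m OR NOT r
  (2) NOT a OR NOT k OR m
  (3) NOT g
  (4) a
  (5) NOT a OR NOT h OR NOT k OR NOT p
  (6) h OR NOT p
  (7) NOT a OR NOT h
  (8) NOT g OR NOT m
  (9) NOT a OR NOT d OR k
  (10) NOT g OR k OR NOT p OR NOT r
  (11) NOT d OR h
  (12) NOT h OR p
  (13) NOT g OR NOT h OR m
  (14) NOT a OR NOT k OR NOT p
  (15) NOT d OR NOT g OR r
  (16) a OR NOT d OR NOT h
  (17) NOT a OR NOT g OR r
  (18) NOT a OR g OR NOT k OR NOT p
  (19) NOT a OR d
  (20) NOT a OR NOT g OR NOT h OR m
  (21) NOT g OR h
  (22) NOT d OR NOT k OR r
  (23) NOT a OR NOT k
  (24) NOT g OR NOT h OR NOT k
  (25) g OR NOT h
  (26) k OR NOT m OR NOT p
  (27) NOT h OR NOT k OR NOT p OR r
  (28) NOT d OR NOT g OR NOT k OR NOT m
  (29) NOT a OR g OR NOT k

No satisfying assignment exists.

Case g = True:
  Clause (NOT g) is falsified — contradiction.
Case g = False:
  (a) forces a = True.
  (NOT a OR NOT h) forces h = False.
  (h OR NOT p) forces p = False.
  (NOT d OR h) forces d = False.
  Clause (NOT a OR d) is falsified — contradiction.
Both cases fail, so the formula is unsatisfiable.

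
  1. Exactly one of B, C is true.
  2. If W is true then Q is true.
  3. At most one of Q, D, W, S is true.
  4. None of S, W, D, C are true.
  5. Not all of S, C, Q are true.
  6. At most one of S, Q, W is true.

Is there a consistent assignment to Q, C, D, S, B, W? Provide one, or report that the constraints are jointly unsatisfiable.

Q = True, C = False, D = False, S = False, B = True, W = False

  (1) {B, C}: 1 true — exactly one ✓
  (2) W=F ⇒ Q: vacuous ✓
  (3) {Q, D, W, S}: 1 true — at most one ✓
  (4) {S, W, D, C}: 0 true — none ✓
  (5) {S, C, Q}: 1/3 true — not all ✓
  (6) {S, Q, W}: 1 true — at most one ✓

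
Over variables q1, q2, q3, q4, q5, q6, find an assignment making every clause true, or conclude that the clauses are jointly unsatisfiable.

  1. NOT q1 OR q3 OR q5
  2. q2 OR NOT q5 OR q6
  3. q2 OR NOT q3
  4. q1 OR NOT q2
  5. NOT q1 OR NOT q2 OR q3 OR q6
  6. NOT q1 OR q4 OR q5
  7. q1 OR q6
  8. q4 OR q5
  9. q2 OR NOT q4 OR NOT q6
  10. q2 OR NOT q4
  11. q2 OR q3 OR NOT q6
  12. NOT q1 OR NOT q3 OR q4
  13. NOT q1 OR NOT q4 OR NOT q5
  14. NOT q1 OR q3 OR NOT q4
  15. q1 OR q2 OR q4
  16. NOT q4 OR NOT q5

Set q1 = True.
Try q2 = False:
  (q2 OR NOT q3) forces q3 = False.
  (NOT q1 OR q3 OR q5) forces q5 = True.
  (q2 OR NOT q5 OR q6) forces q6 = True.
  clause (q2 OR q3 OR NOT q6) is falsified — backtrack.
So q2 = True.
Set q3 = True.
  then (NOT q1 OR NOT q3 OR q4) forces q4 = True.
  then (NOT q1 OR NOT q4 OR NOT q5) forces q5 = False.
Set q6 = True.
All clauses satisfied.

q1: True; q2: True; q3: True; q4: True; q5: False; q6: True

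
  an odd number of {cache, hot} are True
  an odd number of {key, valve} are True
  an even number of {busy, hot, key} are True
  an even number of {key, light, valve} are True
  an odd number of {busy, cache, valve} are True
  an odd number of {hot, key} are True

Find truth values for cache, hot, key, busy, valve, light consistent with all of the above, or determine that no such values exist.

Adding constraints 1, 2, 3, 5 mod 2: every variable appears an even number of times on the left, so the left side is 0.
But the right sides sum to 1 (mod 2). 0 ≠ 1 — the system is inconsistent.

UNSATISFIABLE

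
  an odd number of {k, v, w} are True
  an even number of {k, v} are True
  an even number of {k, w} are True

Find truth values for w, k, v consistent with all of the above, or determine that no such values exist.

w: True, k: True, v: True

{k, v, w}: 3 true → odd ✓
{k, v}: 2 true → even ✓
{k, w}: 2 true → even ✓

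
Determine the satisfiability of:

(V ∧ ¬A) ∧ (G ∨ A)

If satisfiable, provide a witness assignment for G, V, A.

G=T, V=T, A=F

  V ∧ ¬A = True
    ¬A = True
  G ∨ A = True
Both conjuncts True, so the formula holds.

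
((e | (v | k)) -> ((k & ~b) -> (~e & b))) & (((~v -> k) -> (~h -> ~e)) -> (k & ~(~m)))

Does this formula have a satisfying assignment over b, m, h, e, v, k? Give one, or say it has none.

b = True, m = False, h = False, e = True, v = True, k = True

  (e | (v | k)) -> ((k & ~b) -> (~e & b)) = True
    e | (v | k) = True
      v | k = True
    (k & ~b) -> (~e & b) = True
      k & ~b = False
        ~b = False
      ~e & b = False
        ~e = False
  ((~v -> k) -> (~h -> ~e)) -> (k & ~(~m)) = True
    (~v -> k) -> (~h -> ~e) = False
      ~v -> k = True
        ~v = False
      ~h -> ~e = False
        ~h = True
        ~e = False
    k & ~(~m) = False
      ~(~m) = False
        ~m = True
Both conjuncts True, so the formula holds.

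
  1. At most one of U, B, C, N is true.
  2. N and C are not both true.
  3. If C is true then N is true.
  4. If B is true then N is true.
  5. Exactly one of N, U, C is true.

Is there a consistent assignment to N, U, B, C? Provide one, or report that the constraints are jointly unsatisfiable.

N = False, U = True, B = False, C = False

  (1) {U, B, C, N}: 1 true — at most one ✓
  (2) N=F, C=F — not both ✓
  (3) C=F ⇒ N: vacuous ✓
  (4) B=F ⇒ N: vacuous ✓
  (5) {N, U, C}: 1 true — exactly one ✓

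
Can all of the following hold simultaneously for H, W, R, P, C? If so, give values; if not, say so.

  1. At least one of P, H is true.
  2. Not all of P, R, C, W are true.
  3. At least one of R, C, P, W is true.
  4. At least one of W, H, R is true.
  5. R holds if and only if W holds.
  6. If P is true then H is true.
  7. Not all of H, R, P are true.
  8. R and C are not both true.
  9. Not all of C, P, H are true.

H = True; W = False; R = False; P = False; C = True

  (1) {P, H}: 1 true — at least one ✓
  (2) {P, R, C, W}: 1/4 true — not all ✓
  (3) {R, C, P, W}: 1 true — at least one ✓
  (4) {W, H, R}: 1 true — at least one ✓
  (5) R=F, W=F — same ✓
  (6) P=F ⇒ H: vacuous ✓
  (7) {H, R, P}: 1/3 true — not all ✓
  (8) R=F, C=T — not both ✓
  (9) {C, P, H}: 2/3 true — not all ✓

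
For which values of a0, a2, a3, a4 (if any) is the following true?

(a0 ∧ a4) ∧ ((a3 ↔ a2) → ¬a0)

a0=T, a2=T, a3=F, a4=T

  a0 ∧ a4 = True
  (a3 ↔ a2) → ¬a0 = True
    a3 ↔ a2 = False
    ¬a0 = False
Both conjuncts True, so the formula holds.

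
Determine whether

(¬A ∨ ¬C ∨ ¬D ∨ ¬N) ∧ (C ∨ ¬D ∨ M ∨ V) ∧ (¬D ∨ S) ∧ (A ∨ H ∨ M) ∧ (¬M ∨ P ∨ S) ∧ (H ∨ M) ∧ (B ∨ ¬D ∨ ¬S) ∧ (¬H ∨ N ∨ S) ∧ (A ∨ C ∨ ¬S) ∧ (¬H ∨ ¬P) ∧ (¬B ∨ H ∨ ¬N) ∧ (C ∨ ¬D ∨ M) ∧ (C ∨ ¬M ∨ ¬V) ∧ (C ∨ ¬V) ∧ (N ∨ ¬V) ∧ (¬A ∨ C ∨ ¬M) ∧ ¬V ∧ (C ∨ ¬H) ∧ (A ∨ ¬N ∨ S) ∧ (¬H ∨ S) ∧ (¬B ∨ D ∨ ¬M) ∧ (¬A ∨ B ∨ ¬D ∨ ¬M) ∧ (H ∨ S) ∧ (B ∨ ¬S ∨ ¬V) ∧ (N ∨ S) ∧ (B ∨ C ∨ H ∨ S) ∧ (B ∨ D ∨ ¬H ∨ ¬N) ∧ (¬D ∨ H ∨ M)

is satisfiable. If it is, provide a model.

A = False, H = True, C = True, D = False, M = False, P = False, V = False, N = False, B = False, S = True

Unit clause (¬V) forces V = False.
Set A = False.
Set H = True.
  then (¬H ∨ ¬P) forces P = False.
  then (C ∨ ¬H) forces C = True.
  then (¬H ∨ S) forces S = True.
Set D = False.
Set M = False.
Set N = False.
Set B = False.
All clauses satisfied.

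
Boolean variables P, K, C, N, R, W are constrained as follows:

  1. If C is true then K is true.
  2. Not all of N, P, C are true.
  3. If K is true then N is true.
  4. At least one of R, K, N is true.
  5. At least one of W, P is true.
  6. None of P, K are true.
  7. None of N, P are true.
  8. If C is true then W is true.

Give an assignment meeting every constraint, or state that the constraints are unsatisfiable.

P = False, K = False, C = False, N = False, R = True, W = True

  (1) C=F ⇒ K: vacuous ✓
  (2) {N, P, C}: 0/3 true — not all ✓
  (3) K=F ⇒ N: vacuous ✓
  (4) {R, K, N}: 1 true — at least one ✓
  (5) {W, P}: 1 true — at least one ✓
  (6) {P, K}: 0 true — none ✓
  (7) {N, P}: 0 true — none ✓
  (8) C=F ⇒ W: vacuous ✓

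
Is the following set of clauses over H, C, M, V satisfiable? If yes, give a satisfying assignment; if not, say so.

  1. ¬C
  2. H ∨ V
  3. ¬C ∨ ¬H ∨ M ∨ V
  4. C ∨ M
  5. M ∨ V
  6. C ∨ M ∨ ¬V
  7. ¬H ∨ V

H = True, C = False, M = True, V = True

Unit clause (¬C) forces C = False.
In (C ∨ M) only M is left, so M = True.
Set H = True.
  then (¬H ∨ V) forces V = True.
Check each clause:
  (¬C): ¬C holds.
  (H ∨ V): H holds.
  (¬C ∨ ¬H ∨ M ∨ V): ¬C holds.
  (C ∨ M): M holds.
  (M ∨ V): M holds.
  (C ∨ M ∨ ¬V): M holds.
  (¬H ∨ V): V holds.
All clauses satisfied.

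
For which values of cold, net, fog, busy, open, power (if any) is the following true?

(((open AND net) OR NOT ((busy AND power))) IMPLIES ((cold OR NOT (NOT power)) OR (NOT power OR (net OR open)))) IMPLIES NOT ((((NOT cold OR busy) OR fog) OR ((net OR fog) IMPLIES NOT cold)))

cold: True, net: True, fog: False, busy: False, open: False, power: True

  (((open AND net) OR NOT ((busy AND power))) IMPLIES ((cold OR NOT (NOT power)) OR (NOT power OR (net OR open)))) IMPLIES NOT ((((NOT cold OR busy) OR fog) OR ((net OR fog) IMPLIES NOT cold))) = True
    ((open AND net) OR NOT ((busy AND power))) IMPLIES ((cold OR NOT (NOT power)) OR (NOT power OR (net OR open))) = True
      (open AND net) OR NOT ((busy AND power)) = True
        open AND net = False
        NOT ((busy AND power)) = True
          busy AND power = False
      (cold OR NOT (NOT power)) OR (NOT power OR (net OR open)) = True
        cold OR NOT (NOT power) = True
          NOT (NOT power) = True
            NOT power = False
        NOT power OR (net OR open) = True
          NOT power = False
          net OR open = True
    NOT ((((NOT cold OR busy) OR fog) OR ((net OR fog) IMPLIES NOT cold))) = True
      ((NOT cold OR busy) OR fog) OR ((net OR fog) IMPLIES NOT cold) = False
        (NOT cold OR busy) OR fog = False
          NOT cold OR busy = False
            NOT cold = False
        (net OR fog) IMPLIES NOT cold = False
          net OR fog = True
          NOT cold = False
The formula evaluates to True.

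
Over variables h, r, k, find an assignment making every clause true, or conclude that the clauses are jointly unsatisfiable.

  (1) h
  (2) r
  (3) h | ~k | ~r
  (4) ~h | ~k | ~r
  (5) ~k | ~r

h: True, r: True, k: False

Unit clause (h) forces h = True.
Unit clause (r) forces r = True.
In (~h | ~k | ~r) only ~k is left, so k = False.
Check each clause:
  (h): h holds.
  (r): r holds.
  (h | ~k | ~r): h holds.
  (~h | ~k | ~r): ~k holds.
  (~k | ~r): ~k holds.
All clauses satisfied.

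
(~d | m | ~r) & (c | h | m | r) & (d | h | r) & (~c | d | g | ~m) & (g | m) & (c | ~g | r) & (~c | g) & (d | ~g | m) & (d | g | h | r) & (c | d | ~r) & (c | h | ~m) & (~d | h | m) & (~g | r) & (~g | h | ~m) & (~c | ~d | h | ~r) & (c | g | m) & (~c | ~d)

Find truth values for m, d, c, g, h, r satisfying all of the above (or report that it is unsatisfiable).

Try m = False:
  (g | m) forces g = True.
  (d | ~g | m) forces d = True.
  (~d | m | ~r) forces r = False.
  clause (~g | r) is falsified — backtrack.
So m = True.
Set d = False.
Set c = False.
  then (c | d | ~r) forces r = False.
  then (c | h | ~m) forces h = True.
  then (~g | r) forces g = False.
All clauses satisfied.

m: True, d: False, c: False, g: False, h: True, r: False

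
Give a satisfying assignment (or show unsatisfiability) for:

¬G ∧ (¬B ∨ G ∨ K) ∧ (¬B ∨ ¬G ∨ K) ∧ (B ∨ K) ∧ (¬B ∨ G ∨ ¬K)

Unit clause (¬G) forces G = False.
Try K = False:
  (¬B ∨ G ∨ K) forces B = False.
  clause (B ∨ K) is falsified — backtrack.
So K = True.
  then (¬B ∨ G ∨ ¬K) forces B = False.
Check each clause:
  (¬G): ¬G holds.
  (¬B ∨ G ∨ K): ¬B holds.
  (¬B ∨ ¬G ∨ K): ¬B holds.
  (B ∨ K): K holds.
  (¬B ∨ G ∨ ¬K): ¬B holds.
All clauses satisfied.

G=F, K=T, B=F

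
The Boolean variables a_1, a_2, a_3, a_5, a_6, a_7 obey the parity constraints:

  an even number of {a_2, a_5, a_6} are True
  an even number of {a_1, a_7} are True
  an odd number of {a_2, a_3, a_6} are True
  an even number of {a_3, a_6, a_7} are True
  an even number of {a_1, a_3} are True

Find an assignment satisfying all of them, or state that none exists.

a_1: False; a_2: True; a_3: False; a_5: True; a_6: False; a_7: False

{a_2, a_5, a_6}: 2 true → even ✓
{a_1, a_7}: 0 true → even ✓
{a_2, a_3, a_6}: 1 true → odd ✓
{a_3, a_6, a_7}: 0 true → even ✓
{a_1, a_3}: 0 true → even ✓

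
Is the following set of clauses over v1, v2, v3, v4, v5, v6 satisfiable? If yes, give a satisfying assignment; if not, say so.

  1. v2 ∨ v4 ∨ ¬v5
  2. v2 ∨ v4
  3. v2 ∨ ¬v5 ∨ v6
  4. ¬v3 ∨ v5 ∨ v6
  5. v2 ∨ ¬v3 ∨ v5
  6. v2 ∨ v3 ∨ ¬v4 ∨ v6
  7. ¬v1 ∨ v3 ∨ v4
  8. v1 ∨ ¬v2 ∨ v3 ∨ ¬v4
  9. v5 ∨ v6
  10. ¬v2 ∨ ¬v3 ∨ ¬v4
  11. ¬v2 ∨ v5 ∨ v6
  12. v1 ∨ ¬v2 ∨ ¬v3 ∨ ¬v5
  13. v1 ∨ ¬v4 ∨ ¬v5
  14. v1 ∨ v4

Set v1 = False.
  then (v1 ∨ v4) forces v4 = True.
  then (v1 ∨ ¬v4 ∨ ¬v5) forces v5 = False.
  then (v5 ∨ v6) forces v6 = True.
Try v2 = True:
  (v1 ∨ ¬v2 ∨ v3 ∨ ¬v4) forces v3 = True.
  clause (¬v2 ∨ ¬v3 ∨ ¬v4) is falsified — backtrack.
So v2 = False.
  then (v2 ∨ ¬v3 ∨ v5) forces v3 = False.
All clauses satisfied.

v1=F, v2=F, v3=F, v4=T, v5=F, v6=T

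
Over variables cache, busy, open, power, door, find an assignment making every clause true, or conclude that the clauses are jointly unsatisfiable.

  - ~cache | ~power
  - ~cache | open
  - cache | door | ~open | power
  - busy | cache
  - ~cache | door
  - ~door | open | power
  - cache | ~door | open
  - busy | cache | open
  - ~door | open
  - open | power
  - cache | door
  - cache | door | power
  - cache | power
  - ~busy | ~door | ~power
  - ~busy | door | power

cache=T, busy=F, open=T, power=F, door=T

Try cache = False:
  (busy | cache) forces busy = True.
  (cache | door) forces door = True.
  (cache | ~door | open) forces open = True.
  (cache | power) forces power = True.
  clause (~busy | ~door | ~power) is falsified — backtrack.
So cache = True.
  then (~cache | ~power) forces power = False.
  then (~cache | open) forces open = True.
  then (~cache | door) forces door = True.
Set busy = False.
All clauses satisfied.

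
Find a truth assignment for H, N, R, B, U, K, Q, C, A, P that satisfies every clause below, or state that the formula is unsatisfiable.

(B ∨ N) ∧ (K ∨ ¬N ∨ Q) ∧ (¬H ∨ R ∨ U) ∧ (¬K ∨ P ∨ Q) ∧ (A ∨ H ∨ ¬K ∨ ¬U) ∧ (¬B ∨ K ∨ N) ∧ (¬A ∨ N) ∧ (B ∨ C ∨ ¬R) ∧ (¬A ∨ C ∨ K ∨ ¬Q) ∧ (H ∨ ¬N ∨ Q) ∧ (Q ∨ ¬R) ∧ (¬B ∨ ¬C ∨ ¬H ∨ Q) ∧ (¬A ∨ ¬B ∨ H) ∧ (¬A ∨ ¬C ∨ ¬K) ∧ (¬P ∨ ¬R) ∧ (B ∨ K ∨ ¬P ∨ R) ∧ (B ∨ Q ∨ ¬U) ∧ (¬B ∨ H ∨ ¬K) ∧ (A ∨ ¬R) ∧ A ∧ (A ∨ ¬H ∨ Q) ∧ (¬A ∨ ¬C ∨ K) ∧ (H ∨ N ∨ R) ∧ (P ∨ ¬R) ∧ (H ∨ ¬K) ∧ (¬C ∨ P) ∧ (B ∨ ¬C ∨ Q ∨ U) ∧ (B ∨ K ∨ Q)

H = True, N = True, R = False, B = True, U = True, K = True, Q = False, C = False, A = True, P = True

Unit clause (A) forces A = True.
In (¬A ∨ N) only N is left, so N = True.
Try H = False:
  (H ∨ ¬N ∨ Q) forces Q = True.
  (¬A ∨ ¬B ∨ H) forces B = False.
  (H ∨ ¬K) forces K = False.
  (¬A ∨ C ∨ K ∨ ¬Q) forces C = True.
  clause (¬A ∨ ¬C ∨ K) is falsified — backtrack.
So H = True.
Try R = True:
  (Q ∨ ¬R) forces Q = True.
  (¬P ∨ ¬R) forces P = False.
  clause (P ∨ ¬R) is falsified — backtrack.
So R = False.
  then (¬H ∨ R ∨ U) forces U = True.
Set B = True.
Set K = True.
  then (¬A ∨ ¬C ∨ ¬K) forces C = False.
Set Q = False.
  then (¬K ∨ P ∨ Q) forces P = True.
All clauses satisfied.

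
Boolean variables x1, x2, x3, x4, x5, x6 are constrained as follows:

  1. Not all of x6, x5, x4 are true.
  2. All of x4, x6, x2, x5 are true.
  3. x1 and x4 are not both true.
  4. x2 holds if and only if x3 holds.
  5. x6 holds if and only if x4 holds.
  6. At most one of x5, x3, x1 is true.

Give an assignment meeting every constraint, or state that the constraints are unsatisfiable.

Case x4 = True:
  (2) forces x6 = True.
  (1) with x6=T, x4=T forces x5 = False.
  Constraint (2) is violated (x5=F) — contradiction.
Case x4 = False:
  Constraint (2) is violated (x4=F) — contradiction.
Both cases fail — unsatisfiable.

The formula is unsatisfiable.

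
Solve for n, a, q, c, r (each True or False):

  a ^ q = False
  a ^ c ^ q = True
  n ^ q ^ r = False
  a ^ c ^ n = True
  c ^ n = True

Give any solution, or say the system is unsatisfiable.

n=F, a=F, q=F, c=T, r=F

a ^ q = F ^ F = False ✓
a ^ c ^ q = F ^ T ^ F = True ✓
n ^ q ^ r = F ^ F ^ F = False ✓
a ^ c ^ n = F ^ T ^ F = True ✓
c ^ n = T ^ F = True ✓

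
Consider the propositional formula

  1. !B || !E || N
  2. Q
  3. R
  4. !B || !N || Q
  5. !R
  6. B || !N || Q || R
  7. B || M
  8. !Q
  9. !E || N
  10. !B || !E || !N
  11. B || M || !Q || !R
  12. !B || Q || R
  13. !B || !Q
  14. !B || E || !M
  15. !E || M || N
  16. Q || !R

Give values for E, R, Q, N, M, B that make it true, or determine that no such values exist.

Case R = True:
  Clause (!R) is falsified — contradiction.
Case R = False:
  Clause (R) is falsified — contradiction.
Both cases fail, so the formula is unsatisfiable.

UNSATISFIABLE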